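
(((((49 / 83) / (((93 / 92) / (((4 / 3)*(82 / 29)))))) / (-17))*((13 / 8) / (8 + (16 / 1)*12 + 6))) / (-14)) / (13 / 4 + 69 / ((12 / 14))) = 343252 / 393922916505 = 0.00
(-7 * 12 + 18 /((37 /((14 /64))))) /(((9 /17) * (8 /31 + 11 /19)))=-9750895 /51504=-189.32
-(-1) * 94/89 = 94/89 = 1.06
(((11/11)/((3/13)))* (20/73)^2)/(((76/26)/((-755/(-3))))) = 25519000/911259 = 28.00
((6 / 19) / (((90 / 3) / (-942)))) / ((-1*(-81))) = -314 / 2565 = -0.12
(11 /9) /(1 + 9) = 11 /90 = 0.12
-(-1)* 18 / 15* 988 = 5928 / 5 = 1185.60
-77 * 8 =-616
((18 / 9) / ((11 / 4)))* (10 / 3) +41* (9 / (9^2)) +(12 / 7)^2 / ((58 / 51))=1345439 / 140679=9.56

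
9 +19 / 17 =10.12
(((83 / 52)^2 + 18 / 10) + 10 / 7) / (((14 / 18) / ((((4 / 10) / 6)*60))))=4920003 / 165620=29.71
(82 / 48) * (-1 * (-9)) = 123 / 8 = 15.38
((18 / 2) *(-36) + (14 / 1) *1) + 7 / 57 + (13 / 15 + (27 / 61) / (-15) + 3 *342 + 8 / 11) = 45748973 / 63745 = 717.69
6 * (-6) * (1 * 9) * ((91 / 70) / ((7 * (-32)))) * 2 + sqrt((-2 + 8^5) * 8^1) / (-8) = 1053 / 280-sqrt(16383) / 2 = -60.24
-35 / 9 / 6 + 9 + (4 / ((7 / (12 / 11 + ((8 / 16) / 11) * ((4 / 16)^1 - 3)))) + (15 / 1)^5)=1578759136 / 2079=759383.90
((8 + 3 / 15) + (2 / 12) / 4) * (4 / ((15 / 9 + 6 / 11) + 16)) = 10879 / 6010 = 1.81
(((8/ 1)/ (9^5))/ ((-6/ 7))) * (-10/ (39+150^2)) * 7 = 1960/ 3992716233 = 0.00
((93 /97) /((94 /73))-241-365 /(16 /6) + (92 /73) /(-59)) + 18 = -56417324359 /157084904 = -359.15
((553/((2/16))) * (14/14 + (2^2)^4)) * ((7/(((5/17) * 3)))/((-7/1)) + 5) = 65944144/15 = 4396276.27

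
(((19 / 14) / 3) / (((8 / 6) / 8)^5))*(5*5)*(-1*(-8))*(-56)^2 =2206310400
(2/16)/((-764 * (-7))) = 1/42784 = 0.00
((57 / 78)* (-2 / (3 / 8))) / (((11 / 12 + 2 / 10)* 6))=-1520 / 2613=-0.58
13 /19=0.68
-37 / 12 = -3.08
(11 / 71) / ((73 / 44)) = 484 / 5183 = 0.09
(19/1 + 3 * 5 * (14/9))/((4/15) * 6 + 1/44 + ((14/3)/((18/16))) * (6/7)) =8.18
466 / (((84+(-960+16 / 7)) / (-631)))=1029161 / 3058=336.55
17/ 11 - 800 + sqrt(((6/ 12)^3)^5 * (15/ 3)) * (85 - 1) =-8783/ 11 + 21 * sqrt(10)/ 64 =-797.42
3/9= 1/3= 0.33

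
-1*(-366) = 366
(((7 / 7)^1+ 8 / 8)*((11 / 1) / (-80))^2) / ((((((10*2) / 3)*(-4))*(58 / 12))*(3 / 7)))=-2541 / 3712000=-0.00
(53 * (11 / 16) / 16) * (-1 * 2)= -583 / 128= -4.55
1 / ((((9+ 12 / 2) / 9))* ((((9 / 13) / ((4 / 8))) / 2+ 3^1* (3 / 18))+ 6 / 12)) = 0.35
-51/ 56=-0.91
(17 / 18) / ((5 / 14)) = 119 / 45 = 2.64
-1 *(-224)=224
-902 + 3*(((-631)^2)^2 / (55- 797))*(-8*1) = 1902385848410 / 371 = 5127724658.79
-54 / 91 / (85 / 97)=-5238 / 7735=-0.68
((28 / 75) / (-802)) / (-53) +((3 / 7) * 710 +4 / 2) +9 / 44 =150469650337 / 490944300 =306.49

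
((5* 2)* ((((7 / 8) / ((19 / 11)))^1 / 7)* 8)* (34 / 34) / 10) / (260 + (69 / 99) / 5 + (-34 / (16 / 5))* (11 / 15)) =4840 / 2109627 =0.00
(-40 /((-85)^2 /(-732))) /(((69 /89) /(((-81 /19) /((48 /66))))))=-19348956 /631465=-30.64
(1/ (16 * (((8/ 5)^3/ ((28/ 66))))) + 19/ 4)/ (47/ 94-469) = -642923/ 63326208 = -0.01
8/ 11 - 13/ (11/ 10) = -122/ 11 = -11.09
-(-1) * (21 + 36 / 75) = 537 / 25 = 21.48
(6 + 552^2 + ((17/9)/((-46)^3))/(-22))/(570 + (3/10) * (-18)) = 29362660034485/54406346544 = 539.69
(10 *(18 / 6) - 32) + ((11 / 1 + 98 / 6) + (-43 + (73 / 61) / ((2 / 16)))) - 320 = -60041 / 183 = -328.09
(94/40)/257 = 47/5140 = 0.01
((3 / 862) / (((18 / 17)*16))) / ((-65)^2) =0.00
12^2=144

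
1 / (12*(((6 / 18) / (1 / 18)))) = 1 / 72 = 0.01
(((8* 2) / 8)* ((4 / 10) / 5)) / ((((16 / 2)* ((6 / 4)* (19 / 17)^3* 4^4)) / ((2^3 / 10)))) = 4913 / 164616000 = 0.00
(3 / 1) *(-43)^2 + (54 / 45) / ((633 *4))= 11704171 / 2110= 5547.00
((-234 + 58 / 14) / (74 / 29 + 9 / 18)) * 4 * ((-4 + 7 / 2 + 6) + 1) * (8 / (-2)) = 9705488 / 1239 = 7833.32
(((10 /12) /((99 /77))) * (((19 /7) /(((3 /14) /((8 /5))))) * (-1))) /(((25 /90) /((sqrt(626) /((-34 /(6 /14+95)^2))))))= 67826048 * sqrt(626) /5355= 316901.43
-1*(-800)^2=-640000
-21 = -21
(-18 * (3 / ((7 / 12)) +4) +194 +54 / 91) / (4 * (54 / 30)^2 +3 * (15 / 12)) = 273200 / 152061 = 1.80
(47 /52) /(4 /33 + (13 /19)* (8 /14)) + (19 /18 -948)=-994389613 /1052064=-945.18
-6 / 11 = -0.55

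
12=12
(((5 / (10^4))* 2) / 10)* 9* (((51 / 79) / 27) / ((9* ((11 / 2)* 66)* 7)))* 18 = 17 / 1003695000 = 0.00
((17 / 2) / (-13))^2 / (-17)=-17 / 676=-0.03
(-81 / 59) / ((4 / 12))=-243 / 59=-4.12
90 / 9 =10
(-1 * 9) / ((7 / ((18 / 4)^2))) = -729 / 28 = -26.04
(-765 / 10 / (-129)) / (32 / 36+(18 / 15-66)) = -2295 / 247336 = -0.01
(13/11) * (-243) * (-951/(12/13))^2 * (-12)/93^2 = 17882720973/42284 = 422919.33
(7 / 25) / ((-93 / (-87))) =203 / 775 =0.26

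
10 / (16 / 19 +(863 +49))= 95 / 8672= 0.01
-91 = -91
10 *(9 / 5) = 18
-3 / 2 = -1.50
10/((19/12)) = 120/19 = 6.32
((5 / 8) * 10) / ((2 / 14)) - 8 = 143 / 4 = 35.75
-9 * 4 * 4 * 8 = -1152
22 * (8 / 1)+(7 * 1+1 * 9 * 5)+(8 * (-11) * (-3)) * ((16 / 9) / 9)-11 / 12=30157 / 108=279.23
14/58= 7/29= 0.24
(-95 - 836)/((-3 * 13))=931/39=23.87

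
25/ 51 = 0.49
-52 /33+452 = 14864 /33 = 450.42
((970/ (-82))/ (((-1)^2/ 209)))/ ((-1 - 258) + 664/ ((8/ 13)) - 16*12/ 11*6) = -3.46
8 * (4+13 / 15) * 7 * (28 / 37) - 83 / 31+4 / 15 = 1168969 / 5735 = 203.83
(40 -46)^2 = 36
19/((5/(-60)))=-228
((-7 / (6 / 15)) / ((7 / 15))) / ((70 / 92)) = -345 / 7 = -49.29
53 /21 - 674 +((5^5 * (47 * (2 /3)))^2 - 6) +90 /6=604023395764 /63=9587672948.63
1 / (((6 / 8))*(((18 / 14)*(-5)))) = -28 / 135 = -0.21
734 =734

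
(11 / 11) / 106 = 1 / 106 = 0.01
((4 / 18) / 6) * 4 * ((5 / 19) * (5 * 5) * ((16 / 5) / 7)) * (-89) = -142400 / 3591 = -39.65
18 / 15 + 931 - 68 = 4321 / 5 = 864.20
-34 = -34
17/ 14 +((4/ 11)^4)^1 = 252481/ 204974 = 1.23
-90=-90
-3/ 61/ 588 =-1/ 11956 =-0.00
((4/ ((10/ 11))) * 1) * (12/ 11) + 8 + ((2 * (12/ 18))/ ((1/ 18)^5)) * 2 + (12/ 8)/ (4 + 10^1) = 705440527/ 140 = 5038860.91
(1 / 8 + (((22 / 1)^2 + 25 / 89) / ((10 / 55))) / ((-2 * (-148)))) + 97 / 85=10.26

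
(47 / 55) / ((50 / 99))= 423 / 250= 1.69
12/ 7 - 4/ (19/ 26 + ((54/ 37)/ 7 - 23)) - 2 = -108562/ 1039899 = -0.10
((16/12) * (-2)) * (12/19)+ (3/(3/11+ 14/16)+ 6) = 13298/1919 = 6.93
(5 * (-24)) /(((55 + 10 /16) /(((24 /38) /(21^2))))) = -256 /82859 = -0.00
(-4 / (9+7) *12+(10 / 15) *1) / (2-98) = 7 / 288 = 0.02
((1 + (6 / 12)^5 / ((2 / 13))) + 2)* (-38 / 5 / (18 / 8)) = -779 / 72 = -10.82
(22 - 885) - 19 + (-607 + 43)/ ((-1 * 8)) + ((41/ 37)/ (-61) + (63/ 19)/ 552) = -6403213967/ 7890472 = -811.51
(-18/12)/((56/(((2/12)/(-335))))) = 1/75040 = 0.00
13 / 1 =13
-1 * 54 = -54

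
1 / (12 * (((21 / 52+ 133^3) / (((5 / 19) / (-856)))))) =-13 / 1193814795768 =-0.00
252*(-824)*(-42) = 8721216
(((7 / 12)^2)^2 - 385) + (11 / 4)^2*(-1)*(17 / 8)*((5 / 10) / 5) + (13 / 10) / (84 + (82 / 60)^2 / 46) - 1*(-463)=530860116959 / 6937151040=76.52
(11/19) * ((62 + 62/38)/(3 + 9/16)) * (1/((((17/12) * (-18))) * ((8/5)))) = -88660/349809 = -0.25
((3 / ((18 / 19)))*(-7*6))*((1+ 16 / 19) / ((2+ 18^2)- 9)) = -245 / 317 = -0.77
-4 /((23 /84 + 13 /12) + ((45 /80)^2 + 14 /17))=-121856 /76071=-1.60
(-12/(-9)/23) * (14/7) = 8/69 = 0.12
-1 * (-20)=20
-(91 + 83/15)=-1448/15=-96.53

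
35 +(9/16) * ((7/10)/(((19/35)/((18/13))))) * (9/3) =150227/3952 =38.01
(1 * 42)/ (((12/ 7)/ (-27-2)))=-1421/ 2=-710.50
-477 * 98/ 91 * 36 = -240408/ 13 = -18492.92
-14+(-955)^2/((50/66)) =1203859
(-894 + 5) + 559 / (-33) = -29896 / 33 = -905.94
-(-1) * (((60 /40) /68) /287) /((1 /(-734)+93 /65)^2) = 1707183075 /45382807034222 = 0.00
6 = 6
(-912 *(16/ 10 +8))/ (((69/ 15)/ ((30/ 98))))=-656640/ 1127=-582.64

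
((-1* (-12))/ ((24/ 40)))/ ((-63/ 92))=-1840/ 63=-29.21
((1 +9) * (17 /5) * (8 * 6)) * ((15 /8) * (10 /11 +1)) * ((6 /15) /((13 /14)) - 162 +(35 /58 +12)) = -3608848026 /4147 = -870231.02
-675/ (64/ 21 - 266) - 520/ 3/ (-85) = 1297213/ 281622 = 4.61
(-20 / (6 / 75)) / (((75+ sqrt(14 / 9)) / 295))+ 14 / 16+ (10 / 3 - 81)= -1288026073 / 1214664+ 221250* sqrt(14) / 50611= -1044.04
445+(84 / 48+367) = 3255 / 4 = 813.75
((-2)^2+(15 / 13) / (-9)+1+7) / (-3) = -3.96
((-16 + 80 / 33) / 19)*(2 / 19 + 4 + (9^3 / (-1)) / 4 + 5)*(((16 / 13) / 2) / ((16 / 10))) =47.58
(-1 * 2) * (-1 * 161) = 322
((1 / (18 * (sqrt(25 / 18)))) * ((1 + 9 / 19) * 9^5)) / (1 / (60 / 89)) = 3306744 * sqrt(2) / 1691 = 2765.49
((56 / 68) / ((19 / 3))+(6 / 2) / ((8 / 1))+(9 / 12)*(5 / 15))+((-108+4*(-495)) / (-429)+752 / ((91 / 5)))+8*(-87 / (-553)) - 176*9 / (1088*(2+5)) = 9806579719 / 204340136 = 47.99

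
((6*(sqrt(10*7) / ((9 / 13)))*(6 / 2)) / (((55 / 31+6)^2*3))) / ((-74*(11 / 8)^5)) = -409370624*sqrt(70) / 1038294347541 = -0.00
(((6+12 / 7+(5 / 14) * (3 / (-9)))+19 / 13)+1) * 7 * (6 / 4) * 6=16473 / 26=633.58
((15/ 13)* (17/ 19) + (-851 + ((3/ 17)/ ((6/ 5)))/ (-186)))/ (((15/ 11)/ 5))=-14604418873/ 4686084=-3116.55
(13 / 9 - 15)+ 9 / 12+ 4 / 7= -3083 / 252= -12.23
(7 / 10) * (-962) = -3367 / 5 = -673.40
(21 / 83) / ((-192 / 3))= -21 / 5312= -0.00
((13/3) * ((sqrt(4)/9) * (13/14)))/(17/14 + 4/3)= 338/963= 0.35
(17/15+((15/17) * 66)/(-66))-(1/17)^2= 1073/4335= 0.25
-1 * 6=-6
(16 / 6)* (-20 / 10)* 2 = -32 / 3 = -10.67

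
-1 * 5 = -5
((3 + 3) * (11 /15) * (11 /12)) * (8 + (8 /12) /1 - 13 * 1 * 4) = -1573 /9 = -174.78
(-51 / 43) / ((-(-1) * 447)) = -17 / 6407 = -0.00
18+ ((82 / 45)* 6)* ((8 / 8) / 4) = 311 / 15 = 20.73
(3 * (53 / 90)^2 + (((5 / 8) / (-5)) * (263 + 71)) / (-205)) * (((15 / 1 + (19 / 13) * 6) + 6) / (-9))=-2960851 / 719550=-4.11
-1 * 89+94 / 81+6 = -6629 / 81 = -81.84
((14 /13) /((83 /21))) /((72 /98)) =2401 /6474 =0.37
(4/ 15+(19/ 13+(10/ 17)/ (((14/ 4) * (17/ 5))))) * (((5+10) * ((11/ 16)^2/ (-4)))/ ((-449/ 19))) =1612176049/ 12091649024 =0.13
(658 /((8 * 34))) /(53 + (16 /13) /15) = 64155 /1407736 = 0.05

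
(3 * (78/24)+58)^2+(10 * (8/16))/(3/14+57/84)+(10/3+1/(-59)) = 65121541/14160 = 4598.98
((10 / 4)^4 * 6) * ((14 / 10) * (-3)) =-7875 / 8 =-984.38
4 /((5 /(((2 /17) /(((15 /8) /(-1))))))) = -64 /1275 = -0.05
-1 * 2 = -2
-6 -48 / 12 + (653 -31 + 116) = 728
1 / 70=0.01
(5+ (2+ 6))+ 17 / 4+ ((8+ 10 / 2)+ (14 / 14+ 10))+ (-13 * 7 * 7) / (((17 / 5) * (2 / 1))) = -3565 / 68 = -52.43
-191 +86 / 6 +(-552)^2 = 913582 / 3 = 304527.33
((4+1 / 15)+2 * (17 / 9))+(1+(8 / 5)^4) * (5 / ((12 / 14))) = 116791 / 2250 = 51.91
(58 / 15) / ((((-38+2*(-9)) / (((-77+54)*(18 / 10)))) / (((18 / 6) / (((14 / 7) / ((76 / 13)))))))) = 114057 / 4550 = 25.07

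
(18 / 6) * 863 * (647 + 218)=2239485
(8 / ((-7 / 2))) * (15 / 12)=-20 / 7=-2.86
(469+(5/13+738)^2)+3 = 92220569/169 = 545683.84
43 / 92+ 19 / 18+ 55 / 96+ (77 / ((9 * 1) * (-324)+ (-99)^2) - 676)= -673.89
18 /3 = 6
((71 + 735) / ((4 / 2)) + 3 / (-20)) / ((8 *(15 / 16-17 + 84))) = 0.74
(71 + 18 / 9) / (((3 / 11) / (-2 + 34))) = 25696 / 3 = 8565.33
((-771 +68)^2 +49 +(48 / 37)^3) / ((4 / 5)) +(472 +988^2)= 161526463161 / 101306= 1594441.23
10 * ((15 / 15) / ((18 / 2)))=10 / 9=1.11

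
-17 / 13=-1.31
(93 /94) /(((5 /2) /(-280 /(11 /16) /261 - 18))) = -1740898 /224895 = -7.74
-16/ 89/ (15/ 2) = -32/ 1335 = -0.02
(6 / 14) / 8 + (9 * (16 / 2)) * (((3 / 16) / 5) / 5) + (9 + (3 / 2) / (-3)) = 12731 / 1400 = 9.09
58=58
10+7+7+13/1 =37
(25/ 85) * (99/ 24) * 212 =8745/ 34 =257.21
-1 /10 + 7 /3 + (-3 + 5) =127 /30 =4.23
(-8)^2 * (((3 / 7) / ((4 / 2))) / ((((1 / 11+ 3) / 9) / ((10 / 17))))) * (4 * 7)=190080 / 289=657.72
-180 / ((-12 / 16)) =240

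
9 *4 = 36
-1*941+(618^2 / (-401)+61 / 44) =-33383199 / 17644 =-1892.04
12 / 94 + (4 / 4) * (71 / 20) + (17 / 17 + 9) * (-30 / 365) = 195961 / 68620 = 2.86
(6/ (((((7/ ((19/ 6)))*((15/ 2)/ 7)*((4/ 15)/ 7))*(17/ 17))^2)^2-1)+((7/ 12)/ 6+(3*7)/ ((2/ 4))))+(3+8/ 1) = 1060967071183/ 22527358920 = 47.10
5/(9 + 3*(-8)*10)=-5/231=-0.02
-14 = -14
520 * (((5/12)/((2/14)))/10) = 455/3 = 151.67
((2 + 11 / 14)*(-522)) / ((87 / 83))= -9711 / 7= -1387.29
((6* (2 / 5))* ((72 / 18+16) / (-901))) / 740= -0.00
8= 8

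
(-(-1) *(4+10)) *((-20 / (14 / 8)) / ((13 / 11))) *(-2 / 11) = 320 / 13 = 24.62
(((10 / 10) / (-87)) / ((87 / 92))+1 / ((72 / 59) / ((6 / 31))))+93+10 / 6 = 94.81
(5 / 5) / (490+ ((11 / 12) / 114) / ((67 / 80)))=11457 / 5614040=0.00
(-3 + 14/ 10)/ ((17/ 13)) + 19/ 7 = 887/ 595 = 1.49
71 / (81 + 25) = 71 / 106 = 0.67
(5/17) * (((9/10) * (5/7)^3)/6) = 375/23324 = 0.02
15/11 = 1.36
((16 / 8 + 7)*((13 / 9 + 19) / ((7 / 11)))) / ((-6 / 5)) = -5060 / 21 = -240.95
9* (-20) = -180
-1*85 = -85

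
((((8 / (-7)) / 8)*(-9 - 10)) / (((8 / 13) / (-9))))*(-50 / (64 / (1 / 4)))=55575 / 7168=7.75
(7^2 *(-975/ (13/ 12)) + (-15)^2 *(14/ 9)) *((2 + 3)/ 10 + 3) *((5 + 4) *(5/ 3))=-2296875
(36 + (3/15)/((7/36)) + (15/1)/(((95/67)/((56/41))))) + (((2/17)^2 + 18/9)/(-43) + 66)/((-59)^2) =60737395917528/1179439921555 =51.50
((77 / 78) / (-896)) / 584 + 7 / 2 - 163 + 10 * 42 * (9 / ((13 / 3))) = 4156136437 / 5830656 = 712.81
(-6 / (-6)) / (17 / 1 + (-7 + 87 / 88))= 88 / 967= 0.09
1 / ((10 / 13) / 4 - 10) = -26 / 255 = -0.10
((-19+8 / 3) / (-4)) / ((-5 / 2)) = -49 / 30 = -1.63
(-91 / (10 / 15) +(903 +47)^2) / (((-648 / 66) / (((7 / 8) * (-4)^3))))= 138963979 / 27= 5146814.04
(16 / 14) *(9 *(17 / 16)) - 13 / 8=521 / 56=9.30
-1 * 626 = -626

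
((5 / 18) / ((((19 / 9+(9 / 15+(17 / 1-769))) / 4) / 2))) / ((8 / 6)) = -0.00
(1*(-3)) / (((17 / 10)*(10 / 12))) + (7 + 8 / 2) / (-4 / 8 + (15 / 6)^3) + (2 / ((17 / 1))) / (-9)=-2362 / 1683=-1.40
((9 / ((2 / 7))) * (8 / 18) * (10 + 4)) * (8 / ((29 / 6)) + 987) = 193776.41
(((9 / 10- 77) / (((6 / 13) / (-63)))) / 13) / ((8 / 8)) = 15981 / 20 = 799.05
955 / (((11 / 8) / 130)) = 993200 / 11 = 90290.91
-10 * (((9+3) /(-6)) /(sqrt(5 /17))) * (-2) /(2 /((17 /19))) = -68 * sqrt(85) /19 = -33.00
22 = 22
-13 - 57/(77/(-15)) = -146/77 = -1.90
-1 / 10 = -0.10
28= 28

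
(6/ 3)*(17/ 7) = 34/ 7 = 4.86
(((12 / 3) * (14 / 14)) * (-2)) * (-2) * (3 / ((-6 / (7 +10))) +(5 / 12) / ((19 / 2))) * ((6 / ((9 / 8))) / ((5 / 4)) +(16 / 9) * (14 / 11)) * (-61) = 1520436224 / 28215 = 53887.51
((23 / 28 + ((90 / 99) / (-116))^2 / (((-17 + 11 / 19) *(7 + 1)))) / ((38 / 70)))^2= 853192601103020464225 / 372631083078110478336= 2.29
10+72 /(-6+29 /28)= -626 /139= -4.50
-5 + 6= 1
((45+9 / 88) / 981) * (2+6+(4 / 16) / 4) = 56889 / 153472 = 0.37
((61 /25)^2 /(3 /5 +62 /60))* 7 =22326 /875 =25.52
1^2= 1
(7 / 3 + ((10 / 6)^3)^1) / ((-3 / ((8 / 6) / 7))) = -752 / 1701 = -0.44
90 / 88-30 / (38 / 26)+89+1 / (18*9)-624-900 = -98492747 / 67716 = -1454.50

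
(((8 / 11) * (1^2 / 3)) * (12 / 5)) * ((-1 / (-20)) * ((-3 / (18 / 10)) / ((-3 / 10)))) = 16 / 99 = 0.16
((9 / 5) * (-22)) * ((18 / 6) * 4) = -2376 / 5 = -475.20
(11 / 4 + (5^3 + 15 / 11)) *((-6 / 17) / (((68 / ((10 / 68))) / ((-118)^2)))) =-296633415 / 216172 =-1372.21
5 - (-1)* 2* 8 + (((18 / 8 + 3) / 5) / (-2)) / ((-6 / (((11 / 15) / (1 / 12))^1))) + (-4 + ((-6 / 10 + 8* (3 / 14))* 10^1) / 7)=94873 / 4900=19.36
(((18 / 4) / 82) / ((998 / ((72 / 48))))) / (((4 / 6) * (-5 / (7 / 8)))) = -567 / 26187520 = -0.00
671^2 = 450241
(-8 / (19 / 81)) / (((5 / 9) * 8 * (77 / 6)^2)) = -26244 / 563255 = -0.05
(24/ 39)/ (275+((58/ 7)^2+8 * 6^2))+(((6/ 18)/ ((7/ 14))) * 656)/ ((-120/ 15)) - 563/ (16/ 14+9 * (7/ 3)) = -4995007643/ 62366265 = -80.09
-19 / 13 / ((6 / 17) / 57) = -236.04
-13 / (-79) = 13 / 79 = 0.16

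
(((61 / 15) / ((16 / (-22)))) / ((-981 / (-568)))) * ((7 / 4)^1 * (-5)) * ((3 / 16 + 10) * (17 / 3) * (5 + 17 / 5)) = 6468647339 / 470880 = 13737.36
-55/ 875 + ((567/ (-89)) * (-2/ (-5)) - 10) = -196419/ 15575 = -12.61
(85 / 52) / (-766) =-85 / 39832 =-0.00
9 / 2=4.50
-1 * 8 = -8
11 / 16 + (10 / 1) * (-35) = -5589 / 16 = -349.31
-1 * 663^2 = -439569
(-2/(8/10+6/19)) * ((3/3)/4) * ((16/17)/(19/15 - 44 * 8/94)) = 267900/1574047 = 0.17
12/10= 6/5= 1.20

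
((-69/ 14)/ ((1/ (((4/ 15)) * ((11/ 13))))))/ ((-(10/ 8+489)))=2024/ 892255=0.00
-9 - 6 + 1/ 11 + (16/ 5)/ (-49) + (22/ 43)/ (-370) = -12842465/ 857549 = -14.98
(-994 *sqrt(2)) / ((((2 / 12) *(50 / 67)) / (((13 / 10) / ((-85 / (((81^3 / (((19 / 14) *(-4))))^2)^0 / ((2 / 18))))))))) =11687949 *sqrt(2) / 10625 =1555.69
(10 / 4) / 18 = 5 / 36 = 0.14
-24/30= -4/5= -0.80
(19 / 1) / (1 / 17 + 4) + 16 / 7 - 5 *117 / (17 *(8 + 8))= 632725 / 131376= 4.82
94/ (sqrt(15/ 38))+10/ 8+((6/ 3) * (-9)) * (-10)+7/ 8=94 * sqrt(570)/ 15+1457/ 8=331.74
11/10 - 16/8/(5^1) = 7/10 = 0.70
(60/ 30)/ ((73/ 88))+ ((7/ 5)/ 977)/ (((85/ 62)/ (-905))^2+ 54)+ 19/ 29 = 30804644615937853/ 10046659722404375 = 3.07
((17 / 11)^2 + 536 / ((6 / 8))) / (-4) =-260291 / 1452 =-179.26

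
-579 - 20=-599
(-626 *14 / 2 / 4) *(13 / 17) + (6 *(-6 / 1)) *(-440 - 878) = 1584749 / 34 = 46610.26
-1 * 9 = -9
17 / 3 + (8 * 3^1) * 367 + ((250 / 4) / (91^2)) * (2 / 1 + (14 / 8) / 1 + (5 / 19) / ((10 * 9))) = 99845132851 / 11328408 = 8813.69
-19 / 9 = -2.11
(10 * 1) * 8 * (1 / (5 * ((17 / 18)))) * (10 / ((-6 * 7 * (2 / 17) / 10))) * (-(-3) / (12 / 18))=-10800 / 7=-1542.86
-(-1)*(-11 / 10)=-11 / 10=-1.10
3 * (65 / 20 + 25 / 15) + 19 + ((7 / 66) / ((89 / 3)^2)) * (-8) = 33.75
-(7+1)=-8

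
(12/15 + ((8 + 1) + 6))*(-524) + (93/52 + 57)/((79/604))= -7829.73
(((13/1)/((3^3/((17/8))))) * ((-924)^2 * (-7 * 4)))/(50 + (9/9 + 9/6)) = -20964944/45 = -465887.64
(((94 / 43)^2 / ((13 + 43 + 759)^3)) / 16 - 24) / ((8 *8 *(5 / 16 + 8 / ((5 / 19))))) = -96090614433791 / 7869821322308400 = -0.01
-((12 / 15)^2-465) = 11609 / 25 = 464.36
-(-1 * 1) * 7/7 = 1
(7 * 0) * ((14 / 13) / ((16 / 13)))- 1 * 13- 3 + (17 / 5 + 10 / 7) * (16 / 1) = 2144 / 35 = 61.26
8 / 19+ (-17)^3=-93339 / 19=-4912.58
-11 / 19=-0.58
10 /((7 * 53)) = 10 /371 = 0.03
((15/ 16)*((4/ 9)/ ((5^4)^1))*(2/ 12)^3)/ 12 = 1/ 3888000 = 0.00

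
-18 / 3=-6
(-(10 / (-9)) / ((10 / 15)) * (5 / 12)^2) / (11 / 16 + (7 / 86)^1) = 5375 / 14283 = 0.38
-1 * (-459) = 459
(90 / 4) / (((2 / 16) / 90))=16200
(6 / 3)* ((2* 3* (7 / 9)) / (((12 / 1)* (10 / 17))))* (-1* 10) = -119 / 9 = -13.22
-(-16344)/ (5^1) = 16344/ 5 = 3268.80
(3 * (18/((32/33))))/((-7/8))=-63.64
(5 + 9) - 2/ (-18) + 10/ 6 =142/ 9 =15.78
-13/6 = -2.17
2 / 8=1 / 4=0.25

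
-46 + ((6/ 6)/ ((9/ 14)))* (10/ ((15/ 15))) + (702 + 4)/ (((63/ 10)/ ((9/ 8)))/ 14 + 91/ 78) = 177742/ 423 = 420.19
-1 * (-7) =7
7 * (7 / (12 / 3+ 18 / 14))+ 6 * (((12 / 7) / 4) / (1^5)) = 3067 / 259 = 11.84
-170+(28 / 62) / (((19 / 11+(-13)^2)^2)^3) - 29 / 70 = -4055825567806995123238579 / 23799797950078773493920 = -170.41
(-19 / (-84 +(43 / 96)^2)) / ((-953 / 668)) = -0.16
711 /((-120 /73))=-17301 /40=-432.52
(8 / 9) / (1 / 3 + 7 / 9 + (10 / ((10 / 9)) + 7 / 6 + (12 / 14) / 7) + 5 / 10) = 49 / 656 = 0.07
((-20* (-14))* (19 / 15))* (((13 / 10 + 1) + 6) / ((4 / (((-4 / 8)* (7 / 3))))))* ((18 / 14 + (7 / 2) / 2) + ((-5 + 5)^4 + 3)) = -5182.20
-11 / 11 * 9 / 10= -9 / 10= -0.90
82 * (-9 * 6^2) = -26568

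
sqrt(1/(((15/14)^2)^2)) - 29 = -6329/225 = -28.13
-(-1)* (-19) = -19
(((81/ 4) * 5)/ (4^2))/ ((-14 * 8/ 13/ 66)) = -173745/ 3584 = -48.48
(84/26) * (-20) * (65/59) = -71.19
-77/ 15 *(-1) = 77/ 15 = 5.13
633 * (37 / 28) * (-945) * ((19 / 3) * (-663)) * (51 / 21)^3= 65227666395645 / 1372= 47542030900.62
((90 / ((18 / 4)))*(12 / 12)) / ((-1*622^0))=-20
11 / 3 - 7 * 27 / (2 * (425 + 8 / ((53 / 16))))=17345 / 5034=3.45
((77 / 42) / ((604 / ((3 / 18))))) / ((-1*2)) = -11 / 43488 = -0.00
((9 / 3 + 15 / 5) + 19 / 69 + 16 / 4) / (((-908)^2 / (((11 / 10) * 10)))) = 7799 / 56888016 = 0.00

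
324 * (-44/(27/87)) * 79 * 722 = -2620097568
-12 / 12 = -1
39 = 39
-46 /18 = -23 /9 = -2.56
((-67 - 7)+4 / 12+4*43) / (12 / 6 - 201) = -295 / 597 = -0.49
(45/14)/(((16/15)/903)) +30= 88035/32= 2751.09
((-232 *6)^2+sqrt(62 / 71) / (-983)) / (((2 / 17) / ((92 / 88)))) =189406656 / 11 - 391 *sqrt(4402) / 3070892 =17218786.90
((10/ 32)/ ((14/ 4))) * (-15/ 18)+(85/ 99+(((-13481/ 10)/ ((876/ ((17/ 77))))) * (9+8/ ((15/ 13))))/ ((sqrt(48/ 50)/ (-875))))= 8695/ 11088+1369332575 * sqrt(6)/ 693792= 4835.33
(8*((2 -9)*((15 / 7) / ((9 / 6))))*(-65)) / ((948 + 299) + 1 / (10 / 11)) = 52000 / 12481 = 4.17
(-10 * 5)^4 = 6250000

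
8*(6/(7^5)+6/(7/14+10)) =76880/16807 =4.57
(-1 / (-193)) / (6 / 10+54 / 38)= 95 / 37056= 0.00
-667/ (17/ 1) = -667/ 17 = -39.24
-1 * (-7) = 7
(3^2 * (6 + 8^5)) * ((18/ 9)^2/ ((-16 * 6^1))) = -49161/ 4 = -12290.25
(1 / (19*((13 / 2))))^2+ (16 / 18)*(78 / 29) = 12690220 / 5307783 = 2.39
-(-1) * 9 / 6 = 3 / 2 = 1.50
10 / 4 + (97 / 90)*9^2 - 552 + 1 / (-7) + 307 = -5437 / 35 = -155.34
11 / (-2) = -11 / 2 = -5.50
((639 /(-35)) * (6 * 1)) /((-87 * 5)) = 1278 /5075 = 0.25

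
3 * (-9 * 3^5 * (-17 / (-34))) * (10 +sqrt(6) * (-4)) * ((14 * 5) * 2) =-4592700 +1837080 * sqrt(6) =-92791.38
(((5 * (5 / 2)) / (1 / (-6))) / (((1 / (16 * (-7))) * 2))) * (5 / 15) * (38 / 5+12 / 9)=37520 / 3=12506.67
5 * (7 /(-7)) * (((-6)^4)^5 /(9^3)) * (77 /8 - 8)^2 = -66217718661120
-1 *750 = -750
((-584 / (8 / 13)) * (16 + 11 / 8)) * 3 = -395733 / 8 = -49466.62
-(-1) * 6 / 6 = 1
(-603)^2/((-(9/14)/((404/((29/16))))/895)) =-112835702135.17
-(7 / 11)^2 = -49 / 121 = -0.40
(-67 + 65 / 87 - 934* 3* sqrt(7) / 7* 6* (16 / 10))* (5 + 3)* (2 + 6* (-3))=737792 / 87 + 17215488* sqrt(7) / 35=1309848.94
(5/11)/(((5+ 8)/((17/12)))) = 85/1716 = 0.05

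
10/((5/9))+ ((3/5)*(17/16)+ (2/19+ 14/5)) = 6549/304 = 21.54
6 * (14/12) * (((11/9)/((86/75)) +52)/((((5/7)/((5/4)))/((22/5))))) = 7379449/2580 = 2860.25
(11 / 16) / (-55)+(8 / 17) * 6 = 3823 / 1360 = 2.81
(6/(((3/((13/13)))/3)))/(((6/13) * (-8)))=-13/8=-1.62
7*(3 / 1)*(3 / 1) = 63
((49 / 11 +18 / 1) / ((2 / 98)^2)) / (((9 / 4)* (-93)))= -257.65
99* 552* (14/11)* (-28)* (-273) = 531655488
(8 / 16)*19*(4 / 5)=38 / 5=7.60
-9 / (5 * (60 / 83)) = -249 / 100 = -2.49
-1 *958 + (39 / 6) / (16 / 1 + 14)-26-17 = -60047 / 60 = -1000.78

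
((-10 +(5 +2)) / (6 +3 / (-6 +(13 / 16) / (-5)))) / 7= -493 / 6342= -0.08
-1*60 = -60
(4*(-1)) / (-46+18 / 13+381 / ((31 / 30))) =-806 / 65305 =-0.01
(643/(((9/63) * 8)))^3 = 91185763501/512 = 178097194.34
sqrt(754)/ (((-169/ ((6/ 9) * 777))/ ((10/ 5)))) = -1036 * sqrt(754)/ 169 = -168.33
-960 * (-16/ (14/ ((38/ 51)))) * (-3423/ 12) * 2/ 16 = -495520/ 17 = -29148.24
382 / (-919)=-382 / 919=-0.42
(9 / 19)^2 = 81 / 361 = 0.22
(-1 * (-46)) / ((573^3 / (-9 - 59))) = -3128 / 188132517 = -0.00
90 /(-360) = -1 /4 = -0.25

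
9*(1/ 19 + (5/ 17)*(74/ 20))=6633/ 646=10.27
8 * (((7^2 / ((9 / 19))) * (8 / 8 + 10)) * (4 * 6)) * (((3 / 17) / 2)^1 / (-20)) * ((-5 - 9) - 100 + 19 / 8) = 9145213 / 85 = 107590.74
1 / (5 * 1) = 0.20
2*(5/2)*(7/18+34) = 3095/18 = 171.94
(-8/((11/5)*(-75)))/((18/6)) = 8/495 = 0.02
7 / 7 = 1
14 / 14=1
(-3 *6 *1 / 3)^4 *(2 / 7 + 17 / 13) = 187920 / 91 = 2065.05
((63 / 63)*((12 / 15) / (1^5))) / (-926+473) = -4 / 2265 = -0.00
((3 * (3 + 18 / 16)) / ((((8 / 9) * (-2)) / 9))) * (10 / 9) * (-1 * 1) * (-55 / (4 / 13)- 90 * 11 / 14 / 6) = -23767425 / 1792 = -13263.07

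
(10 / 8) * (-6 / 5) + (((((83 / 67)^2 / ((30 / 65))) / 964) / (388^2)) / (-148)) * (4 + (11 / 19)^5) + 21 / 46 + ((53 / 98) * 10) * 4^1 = 11079308697979543681725673 / 538113295251016651489792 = 20.59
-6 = -6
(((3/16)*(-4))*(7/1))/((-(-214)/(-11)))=231/856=0.27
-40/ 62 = -20/ 31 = -0.65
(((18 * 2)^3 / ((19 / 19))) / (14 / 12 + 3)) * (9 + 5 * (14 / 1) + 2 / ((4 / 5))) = 22814784 / 25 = 912591.36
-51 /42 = -17 /14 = -1.21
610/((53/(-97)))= -59170/53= -1116.42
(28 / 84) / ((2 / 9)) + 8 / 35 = 1.73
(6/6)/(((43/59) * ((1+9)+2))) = 59/516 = 0.11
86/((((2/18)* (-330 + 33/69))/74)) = -173.82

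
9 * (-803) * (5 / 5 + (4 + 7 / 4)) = -195129 / 4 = -48782.25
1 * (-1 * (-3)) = 3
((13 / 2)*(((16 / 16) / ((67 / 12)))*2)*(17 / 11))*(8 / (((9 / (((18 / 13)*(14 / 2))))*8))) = 2856 / 737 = 3.88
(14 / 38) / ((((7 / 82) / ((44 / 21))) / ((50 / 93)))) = 180400 / 37107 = 4.86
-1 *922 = -922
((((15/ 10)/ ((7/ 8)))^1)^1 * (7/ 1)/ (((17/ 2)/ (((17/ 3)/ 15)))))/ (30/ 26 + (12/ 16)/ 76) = 31616/ 68985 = 0.46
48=48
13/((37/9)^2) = 1053/1369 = 0.77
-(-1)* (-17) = -17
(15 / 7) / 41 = 15 / 287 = 0.05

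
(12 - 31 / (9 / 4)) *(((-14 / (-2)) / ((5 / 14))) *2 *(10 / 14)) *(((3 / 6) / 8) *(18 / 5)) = -56 / 5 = -11.20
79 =79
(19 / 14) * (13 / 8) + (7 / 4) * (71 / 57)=27995 / 6384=4.39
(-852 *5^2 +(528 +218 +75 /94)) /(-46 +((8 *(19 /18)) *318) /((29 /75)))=-56028029 /18806204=-2.98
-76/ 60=-19/ 15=-1.27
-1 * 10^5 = -100000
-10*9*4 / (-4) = 90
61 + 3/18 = 367/6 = 61.17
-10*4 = -40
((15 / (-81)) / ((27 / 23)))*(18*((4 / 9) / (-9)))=920 / 6561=0.14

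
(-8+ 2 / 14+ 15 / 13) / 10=-61 / 91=-0.67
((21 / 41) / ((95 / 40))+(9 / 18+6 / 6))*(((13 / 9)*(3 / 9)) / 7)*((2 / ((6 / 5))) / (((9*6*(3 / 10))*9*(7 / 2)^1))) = 3575 / 9275553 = 0.00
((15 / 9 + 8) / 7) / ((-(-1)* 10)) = 29 / 210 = 0.14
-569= -569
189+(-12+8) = 185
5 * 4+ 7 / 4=87 / 4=21.75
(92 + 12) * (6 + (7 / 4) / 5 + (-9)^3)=-375778 / 5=-75155.60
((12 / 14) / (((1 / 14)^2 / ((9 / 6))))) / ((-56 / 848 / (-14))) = 53424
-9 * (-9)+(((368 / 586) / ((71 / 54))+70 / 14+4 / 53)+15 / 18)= 578092159 / 6615354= 87.39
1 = 1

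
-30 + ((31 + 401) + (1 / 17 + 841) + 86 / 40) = 423371 / 340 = 1245.21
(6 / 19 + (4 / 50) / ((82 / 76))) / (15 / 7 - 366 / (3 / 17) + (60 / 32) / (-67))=-0.00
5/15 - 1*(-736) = 2209/3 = 736.33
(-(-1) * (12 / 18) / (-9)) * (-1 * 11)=22 / 27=0.81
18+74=92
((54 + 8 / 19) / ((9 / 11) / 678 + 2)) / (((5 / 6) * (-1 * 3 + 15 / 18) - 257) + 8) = -92538864 / 853466225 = -0.11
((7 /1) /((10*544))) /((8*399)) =1 /2480640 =0.00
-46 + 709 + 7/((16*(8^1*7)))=84865/128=663.01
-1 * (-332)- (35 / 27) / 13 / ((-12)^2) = 16780573 / 50544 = 332.00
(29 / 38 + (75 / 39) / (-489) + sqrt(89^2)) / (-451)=-21682777 / 108946266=-0.20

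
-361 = -361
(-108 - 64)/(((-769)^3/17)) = 2924/454756609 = 0.00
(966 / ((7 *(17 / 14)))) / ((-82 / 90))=-86940 / 697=-124.73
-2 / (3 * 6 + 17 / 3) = -6 / 71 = -0.08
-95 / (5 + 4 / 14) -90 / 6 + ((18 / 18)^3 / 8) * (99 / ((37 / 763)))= 65777 / 296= 222.22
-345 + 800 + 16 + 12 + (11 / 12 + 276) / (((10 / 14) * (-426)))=12322219 / 25560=482.09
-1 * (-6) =6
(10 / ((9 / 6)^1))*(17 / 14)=170 / 21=8.10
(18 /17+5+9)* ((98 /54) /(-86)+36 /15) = 3535232 /98685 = 35.82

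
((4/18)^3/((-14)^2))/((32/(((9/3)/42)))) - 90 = -720135359/8001504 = -90.00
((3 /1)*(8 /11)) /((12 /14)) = 28 /11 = 2.55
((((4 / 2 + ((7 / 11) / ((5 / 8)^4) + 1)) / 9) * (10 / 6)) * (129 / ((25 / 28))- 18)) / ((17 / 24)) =24451312 / 103125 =237.10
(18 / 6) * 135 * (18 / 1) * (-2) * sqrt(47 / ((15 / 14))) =-972 * sqrt(9870) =-96566.13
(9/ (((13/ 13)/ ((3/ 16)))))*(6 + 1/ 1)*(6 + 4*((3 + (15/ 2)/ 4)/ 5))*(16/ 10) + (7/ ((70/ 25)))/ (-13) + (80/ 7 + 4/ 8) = 1809501/ 9100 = 198.85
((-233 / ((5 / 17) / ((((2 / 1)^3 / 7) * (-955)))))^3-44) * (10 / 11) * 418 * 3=252748997256336086290800 / 343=736877543021388006678.72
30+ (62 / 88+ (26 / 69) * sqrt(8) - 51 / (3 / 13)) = -8373 / 44+ 52 * sqrt(2) / 69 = -189.23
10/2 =5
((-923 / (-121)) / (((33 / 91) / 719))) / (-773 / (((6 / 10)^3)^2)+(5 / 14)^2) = -2876300976276 / 3150868680025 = -0.91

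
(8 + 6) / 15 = 14 / 15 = 0.93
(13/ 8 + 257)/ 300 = 2069/ 2400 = 0.86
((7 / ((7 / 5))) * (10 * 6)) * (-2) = -600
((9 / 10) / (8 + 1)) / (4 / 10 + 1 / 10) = 0.20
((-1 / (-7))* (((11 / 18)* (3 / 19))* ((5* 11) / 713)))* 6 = 605 / 94829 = 0.01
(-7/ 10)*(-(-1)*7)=-4.90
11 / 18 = 0.61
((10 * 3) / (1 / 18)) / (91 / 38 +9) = 20520 / 433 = 47.39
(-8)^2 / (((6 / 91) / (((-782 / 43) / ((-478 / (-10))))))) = -11385920 / 30831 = -369.30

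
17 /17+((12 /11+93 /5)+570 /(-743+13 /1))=79939 /4015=19.91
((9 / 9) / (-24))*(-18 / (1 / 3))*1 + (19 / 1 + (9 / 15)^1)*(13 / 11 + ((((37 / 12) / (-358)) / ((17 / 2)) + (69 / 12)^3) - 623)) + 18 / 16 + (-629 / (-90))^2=-18240180140441 / 2169050400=-8409.29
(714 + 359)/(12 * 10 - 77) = 1073/43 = 24.95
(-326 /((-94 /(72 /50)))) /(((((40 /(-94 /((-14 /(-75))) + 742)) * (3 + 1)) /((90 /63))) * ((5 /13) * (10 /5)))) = 13.82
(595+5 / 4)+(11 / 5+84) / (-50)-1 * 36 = 279263 / 500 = 558.53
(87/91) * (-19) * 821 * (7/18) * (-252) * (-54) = -1025977428/13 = -78921340.62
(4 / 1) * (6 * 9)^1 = 216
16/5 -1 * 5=-1.80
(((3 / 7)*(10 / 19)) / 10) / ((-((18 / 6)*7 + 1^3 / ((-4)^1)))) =-12 / 11039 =-0.00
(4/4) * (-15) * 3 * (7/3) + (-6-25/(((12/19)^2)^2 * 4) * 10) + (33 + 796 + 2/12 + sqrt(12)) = 2 * sqrt(3) + 13493683/41472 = 328.83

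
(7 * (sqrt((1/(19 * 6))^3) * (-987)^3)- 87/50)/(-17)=87/850+ 747837069 * sqrt(114)/24548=325269.57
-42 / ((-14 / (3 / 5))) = 9 / 5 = 1.80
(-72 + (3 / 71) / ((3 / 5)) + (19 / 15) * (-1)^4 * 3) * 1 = -24186 / 355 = -68.13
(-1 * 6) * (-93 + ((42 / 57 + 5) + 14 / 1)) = 8352 / 19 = 439.58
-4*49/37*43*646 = -147148.32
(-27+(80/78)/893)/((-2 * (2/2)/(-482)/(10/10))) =-226609649/34827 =-6506.72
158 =158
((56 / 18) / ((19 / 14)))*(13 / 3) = 5096 / 513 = 9.93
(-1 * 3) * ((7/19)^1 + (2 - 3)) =36/19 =1.89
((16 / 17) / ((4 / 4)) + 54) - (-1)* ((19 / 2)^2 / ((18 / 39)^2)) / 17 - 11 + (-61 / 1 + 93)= 246913 / 2448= 100.86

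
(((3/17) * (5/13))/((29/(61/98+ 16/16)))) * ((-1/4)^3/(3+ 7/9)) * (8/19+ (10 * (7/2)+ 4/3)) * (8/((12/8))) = -4996575/1622963888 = -0.00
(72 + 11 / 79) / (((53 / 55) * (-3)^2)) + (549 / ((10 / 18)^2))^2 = 3163995.46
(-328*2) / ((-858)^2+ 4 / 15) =-615 / 690154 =-0.00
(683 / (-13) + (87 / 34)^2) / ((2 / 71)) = -49071721 / 30056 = -1632.68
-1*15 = -15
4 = 4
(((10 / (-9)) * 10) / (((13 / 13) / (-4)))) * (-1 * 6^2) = -1600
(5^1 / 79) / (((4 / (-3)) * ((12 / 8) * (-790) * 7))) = 1 / 174748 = 0.00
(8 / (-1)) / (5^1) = -8 / 5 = -1.60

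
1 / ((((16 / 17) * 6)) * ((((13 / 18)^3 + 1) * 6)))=1377 / 64232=0.02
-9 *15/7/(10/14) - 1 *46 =-73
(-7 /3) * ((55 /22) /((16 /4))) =-35 /24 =-1.46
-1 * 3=-3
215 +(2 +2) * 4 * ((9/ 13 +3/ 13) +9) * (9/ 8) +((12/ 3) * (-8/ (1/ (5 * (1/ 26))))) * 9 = 338.23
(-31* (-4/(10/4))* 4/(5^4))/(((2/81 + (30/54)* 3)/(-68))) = -5463936/428125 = -12.76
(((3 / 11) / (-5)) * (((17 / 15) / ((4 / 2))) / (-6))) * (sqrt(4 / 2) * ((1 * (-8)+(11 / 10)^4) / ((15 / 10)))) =-1111103 * sqrt(2) / 49500000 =-0.03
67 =67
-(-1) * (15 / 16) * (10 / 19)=75 / 152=0.49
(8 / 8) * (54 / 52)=27 / 26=1.04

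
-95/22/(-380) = 1/88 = 0.01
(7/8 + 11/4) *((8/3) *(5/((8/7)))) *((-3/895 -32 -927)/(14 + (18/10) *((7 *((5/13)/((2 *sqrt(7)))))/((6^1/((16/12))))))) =-7361493139/2540547 + 80895529 *sqrt(7)/5081094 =-2855.48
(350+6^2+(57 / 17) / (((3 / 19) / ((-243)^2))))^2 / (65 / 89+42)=40466611955601089 / 1099067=36819058306.36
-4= -4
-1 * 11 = -11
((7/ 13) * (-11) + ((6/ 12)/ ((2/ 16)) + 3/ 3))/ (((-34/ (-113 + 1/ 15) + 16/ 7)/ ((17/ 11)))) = -2244/ 4069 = -0.55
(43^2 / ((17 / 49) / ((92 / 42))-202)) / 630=-42527 / 2924685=-0.01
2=2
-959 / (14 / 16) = -1096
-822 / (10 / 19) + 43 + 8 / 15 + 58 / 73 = -1661632 / 1095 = -1517.47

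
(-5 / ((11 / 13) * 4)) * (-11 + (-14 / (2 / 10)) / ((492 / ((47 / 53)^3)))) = 26422172855 / 1611444648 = 16.40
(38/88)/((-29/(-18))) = 171/638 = 0.27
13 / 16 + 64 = 1037 / 16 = 64.81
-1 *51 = -51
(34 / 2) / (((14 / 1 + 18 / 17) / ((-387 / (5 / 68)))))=-1901331 / 320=-5941.66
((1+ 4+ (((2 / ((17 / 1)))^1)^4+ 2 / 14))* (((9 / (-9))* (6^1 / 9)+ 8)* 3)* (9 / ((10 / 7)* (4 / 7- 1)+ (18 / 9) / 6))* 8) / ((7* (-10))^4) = -0.00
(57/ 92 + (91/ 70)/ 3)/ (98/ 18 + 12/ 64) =17436/ 93265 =0.19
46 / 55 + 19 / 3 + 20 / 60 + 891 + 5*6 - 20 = 149903 / 165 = 908.50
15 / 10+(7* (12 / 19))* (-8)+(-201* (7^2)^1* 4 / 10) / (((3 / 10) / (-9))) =4489857 / 38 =118154.13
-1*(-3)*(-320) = -960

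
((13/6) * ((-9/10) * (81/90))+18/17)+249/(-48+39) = -289301/10200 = -28.36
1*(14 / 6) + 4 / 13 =103 / 39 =2.64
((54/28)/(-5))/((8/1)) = -27/560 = -0.05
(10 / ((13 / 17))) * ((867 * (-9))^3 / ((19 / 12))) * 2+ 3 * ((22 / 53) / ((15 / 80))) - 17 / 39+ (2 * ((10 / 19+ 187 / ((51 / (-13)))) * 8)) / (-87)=-26813984918449002761 / 3416751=-7847801879167.96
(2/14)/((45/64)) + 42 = 13294/315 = 42.20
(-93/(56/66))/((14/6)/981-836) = 0.13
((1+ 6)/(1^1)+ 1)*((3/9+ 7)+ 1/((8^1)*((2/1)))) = 355/6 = 59.17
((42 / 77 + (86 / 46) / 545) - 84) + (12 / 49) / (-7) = -83.49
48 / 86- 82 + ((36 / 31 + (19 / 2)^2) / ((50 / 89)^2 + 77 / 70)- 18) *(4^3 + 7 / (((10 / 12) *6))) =1477000634333 / 498235410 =2964.46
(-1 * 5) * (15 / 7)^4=-253125 / 2401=-105.42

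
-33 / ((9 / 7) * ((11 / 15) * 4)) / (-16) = 35 / 64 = 0.55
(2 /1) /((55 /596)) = 1192 /55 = 21.67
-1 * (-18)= 18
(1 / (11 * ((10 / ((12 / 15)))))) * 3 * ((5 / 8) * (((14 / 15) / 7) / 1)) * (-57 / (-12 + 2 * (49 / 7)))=-57 / 1100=-0.05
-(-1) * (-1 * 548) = -548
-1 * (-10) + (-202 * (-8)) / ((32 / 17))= 1737 / 2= 868.50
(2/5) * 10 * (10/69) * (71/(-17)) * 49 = -139160/1173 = -118.64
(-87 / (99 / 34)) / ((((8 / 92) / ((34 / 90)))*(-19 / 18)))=385526 / 3135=122.97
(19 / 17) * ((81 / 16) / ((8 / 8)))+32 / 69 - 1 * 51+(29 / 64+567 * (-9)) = -386427491 / 75072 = -5147.43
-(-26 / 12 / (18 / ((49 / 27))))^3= 0.01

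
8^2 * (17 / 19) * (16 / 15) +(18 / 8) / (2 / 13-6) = 14567 / 240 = 60.70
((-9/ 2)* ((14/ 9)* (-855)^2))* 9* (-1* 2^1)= 92109150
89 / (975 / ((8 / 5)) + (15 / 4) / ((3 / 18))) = 712 / 5055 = 0.14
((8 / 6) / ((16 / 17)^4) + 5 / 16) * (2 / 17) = 98881 / 417792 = 0.24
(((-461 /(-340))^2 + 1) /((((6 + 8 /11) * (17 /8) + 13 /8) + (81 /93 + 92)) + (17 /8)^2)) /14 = 223778522 /125062517475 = 0.00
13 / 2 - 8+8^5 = 65533 / 2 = 32766.50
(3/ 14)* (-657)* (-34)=33507/ 7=4786.71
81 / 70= 1.16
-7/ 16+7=105/ 16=6.56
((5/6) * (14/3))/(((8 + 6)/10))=25/9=2.78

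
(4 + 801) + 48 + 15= 868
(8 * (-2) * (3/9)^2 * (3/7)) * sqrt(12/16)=-8 * sqrt(3)/21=-0.66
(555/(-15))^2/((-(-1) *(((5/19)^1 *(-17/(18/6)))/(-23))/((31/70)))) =55637529/5950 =9350.85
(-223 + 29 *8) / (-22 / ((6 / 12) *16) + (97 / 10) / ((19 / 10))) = 684 / 179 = 3.82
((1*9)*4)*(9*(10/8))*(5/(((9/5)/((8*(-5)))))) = -45000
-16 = -16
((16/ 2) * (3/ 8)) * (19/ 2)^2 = 1083/ 4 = 270.75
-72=-72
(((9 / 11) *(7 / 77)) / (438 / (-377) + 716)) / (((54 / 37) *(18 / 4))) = 0.00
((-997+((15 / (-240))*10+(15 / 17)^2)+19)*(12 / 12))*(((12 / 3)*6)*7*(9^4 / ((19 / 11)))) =-3426419336571 / 5491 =-624006435.36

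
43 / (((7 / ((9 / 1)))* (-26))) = -387 / 182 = -2.13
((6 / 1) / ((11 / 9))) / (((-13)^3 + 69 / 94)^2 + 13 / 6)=1431432 / 1406499888607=0.00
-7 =-7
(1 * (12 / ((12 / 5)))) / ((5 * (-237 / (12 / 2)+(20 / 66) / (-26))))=-858 / 33901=-0.03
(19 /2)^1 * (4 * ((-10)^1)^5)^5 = -97280000000000000000000000000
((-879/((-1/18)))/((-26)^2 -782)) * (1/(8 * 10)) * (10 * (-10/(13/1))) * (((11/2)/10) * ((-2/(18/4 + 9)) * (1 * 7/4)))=-22561/11024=-2.05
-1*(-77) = 77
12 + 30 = 42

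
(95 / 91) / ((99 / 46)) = 4370 / 9009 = 0.49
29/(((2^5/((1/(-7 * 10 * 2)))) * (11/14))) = -29/3520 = -0.01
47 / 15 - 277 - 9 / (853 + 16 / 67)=-234851081 / 857505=-273.88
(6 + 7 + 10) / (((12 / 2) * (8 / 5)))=115 / 48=2.40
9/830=0.01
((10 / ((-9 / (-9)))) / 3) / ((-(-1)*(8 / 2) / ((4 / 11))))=10 / 33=0.30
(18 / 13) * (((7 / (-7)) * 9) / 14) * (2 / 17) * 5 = -0.52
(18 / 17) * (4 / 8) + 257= 4378 / 17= 257.53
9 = 9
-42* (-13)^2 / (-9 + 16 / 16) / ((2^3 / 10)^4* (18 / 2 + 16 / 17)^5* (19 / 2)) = 18635623125 / 7935428453888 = 0.00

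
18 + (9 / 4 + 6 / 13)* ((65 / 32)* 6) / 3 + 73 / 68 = 32737 / 1088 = 30.09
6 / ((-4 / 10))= -15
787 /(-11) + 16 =-611 /11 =-55.55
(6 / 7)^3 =216 / 343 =0.63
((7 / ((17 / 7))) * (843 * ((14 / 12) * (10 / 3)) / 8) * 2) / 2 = 481915 / 408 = 1181.16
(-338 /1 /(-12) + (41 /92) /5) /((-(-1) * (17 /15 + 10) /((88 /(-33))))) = -77986 /11523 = -6.77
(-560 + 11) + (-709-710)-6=-1974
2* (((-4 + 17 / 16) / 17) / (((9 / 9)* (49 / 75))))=-3525 / 6664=-0.53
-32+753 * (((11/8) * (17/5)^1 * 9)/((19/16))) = 2531558/95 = 26647.98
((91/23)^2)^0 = 1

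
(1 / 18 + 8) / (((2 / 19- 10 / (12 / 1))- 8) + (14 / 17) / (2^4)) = -187340 / 201783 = -0.93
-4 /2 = -2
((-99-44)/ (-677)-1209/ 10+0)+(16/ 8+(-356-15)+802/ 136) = -111359177/ 230180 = -483.79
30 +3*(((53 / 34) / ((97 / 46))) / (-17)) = 837333 / 28033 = 29.87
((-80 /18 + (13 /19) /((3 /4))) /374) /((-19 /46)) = 13892 /607563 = 0.02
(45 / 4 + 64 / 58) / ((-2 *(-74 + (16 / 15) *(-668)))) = 21495 / 2737136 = 0.01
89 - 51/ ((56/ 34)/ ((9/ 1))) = -5311/ 28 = -189.68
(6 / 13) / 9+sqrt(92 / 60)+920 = sqrt(345) / 15+35882 / 39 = 921.29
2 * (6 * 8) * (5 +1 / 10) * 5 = 2448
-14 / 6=-7 / 3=-2.33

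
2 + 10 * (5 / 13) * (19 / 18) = 6.06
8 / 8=1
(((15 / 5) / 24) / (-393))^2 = 1 / 9884736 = 0.00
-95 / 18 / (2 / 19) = -1805 / 36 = -50.14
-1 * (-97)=97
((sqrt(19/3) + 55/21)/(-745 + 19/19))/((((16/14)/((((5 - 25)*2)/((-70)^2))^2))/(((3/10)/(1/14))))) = -11/12759600 - sqrt(57)/9114000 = -0.00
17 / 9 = 1.89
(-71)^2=5041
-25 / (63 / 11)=-275 / 63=-4.37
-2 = -2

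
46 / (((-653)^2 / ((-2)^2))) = 184 / 426409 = 0.00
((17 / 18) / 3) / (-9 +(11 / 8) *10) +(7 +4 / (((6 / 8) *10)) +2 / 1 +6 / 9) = 26333 / 2565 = 10.27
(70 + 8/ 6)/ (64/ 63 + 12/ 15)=11235/ 286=39.28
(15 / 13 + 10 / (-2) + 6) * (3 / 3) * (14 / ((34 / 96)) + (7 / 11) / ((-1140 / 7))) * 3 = 58982329 / 230945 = 255.40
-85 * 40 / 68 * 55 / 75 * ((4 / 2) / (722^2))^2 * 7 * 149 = -57365 / 101901378246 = -0.00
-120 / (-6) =20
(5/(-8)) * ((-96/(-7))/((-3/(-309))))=-6180/7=-882.86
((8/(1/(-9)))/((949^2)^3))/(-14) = 36/5113229838218472607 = 0.00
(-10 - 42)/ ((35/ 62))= -92.11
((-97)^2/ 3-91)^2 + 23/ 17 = 1418930639/ 153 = 9274056.46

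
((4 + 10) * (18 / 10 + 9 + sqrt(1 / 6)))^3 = 36023918 * sqrt(6) / 225 + 433933416 / 125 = 3863646.07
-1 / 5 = -0.20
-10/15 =-2/3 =-0.67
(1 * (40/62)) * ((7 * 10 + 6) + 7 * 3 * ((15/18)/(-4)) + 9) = 3225/62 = 52.02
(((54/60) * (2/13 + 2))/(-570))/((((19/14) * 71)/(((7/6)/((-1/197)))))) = 67571/8330075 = 0.01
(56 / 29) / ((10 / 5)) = 28 / 29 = 0.97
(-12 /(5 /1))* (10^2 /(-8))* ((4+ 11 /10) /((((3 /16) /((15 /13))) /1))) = 12240 /13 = 941.54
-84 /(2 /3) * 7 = -882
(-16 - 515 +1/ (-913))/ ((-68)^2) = -121201/ 1055428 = -0.11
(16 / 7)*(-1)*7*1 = -16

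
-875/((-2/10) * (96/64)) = 8750/3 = 2916.67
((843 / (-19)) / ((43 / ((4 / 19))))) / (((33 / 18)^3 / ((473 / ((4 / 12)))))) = -2185056 / 43681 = -50.02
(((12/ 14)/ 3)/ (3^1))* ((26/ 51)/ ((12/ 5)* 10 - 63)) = -4/ 3213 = -0.00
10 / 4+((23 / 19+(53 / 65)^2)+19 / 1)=3752917 / 160550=23.38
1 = 1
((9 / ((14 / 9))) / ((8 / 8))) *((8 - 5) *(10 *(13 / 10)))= 3159 / 14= 225.64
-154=-154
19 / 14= 1.36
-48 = -48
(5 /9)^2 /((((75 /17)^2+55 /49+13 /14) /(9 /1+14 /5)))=8354990 /49356459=0.17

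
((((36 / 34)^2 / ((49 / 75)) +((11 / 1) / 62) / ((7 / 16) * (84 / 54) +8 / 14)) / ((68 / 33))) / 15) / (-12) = -117926094 / 23545282285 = -0.01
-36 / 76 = -0.47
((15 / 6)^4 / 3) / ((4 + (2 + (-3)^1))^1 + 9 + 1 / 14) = 4375 / 4056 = 1.08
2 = 2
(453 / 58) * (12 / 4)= 1359 / 58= 23.43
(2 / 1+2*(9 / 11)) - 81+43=-378 / 11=-34.36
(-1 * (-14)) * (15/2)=105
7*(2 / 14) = 1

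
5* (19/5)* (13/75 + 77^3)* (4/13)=2602239088/975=2668963.17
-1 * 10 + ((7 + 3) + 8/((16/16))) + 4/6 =26/3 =8.67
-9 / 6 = -3 / 2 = -1.50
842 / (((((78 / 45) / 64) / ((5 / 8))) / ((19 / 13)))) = 4799400 / 169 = 28398.82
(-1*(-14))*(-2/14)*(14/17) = -28/17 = -1.65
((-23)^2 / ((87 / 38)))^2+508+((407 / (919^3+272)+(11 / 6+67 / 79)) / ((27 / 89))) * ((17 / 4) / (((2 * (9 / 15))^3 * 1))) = 43239843021914300091107 / 801966119325029568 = 53917.29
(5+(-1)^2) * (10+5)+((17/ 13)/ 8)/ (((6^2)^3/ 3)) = 145566737/ 1617408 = 90.00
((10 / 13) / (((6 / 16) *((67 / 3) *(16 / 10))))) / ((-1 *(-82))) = 25 / 35711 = 0.00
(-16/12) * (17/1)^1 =-68/3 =-22.67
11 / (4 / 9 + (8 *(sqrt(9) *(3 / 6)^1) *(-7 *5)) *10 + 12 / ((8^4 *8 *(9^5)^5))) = -21563741155629406826421559296 / 8232557178971404650620497526783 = -0.00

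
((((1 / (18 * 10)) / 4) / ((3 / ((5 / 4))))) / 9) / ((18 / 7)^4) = 2401 / 1632586752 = 0.00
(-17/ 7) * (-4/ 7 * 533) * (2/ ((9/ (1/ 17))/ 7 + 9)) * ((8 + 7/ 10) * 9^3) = 21284289/ 70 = 304061.27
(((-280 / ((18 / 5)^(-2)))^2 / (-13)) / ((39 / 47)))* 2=-10315081728 / 4225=-2441439.46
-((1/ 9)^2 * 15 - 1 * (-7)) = -194/ 27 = -7.19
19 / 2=9.50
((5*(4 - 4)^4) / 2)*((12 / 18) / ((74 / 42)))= 0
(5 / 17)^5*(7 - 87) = -250000 / 1419857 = -0.18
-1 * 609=-609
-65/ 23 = -2.83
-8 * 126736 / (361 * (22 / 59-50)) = 3738712 / 66063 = 56.59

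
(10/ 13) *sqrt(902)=10 *sqrt(902)/ 13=23.10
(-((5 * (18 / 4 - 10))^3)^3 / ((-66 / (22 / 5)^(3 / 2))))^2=1866427320813432198822021484375 / 1179648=1582190043821065435470599.00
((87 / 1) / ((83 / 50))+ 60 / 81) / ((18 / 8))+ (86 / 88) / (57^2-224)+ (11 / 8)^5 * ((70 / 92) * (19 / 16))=454225605002027929 / 16185651285196800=28.06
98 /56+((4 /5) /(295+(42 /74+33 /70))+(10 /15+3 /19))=2.58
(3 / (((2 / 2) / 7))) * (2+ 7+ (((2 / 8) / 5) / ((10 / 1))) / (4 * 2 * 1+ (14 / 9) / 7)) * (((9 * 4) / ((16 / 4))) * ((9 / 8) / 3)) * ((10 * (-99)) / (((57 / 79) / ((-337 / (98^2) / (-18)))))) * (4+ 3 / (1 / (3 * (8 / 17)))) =-55436194341 / 3945088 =-14051.95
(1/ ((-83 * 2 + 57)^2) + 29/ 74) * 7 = 2412361/ 879194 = 2.74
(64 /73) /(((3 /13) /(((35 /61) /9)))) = 29120 /120231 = 0.24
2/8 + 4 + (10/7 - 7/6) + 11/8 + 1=1157/168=6.89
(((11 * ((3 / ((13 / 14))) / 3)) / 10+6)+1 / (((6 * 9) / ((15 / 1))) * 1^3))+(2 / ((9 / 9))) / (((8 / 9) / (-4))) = -1799 / 1170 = -1.54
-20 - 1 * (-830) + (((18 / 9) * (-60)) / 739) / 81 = 16161890 / 19953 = 810.00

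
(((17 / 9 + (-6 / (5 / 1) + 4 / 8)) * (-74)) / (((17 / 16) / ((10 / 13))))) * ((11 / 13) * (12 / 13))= -5574272 / 112047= -49.75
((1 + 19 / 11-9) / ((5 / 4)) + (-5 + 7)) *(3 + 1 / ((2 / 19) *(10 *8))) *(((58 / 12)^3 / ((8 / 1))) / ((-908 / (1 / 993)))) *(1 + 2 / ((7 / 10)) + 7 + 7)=5050596065 / 1919506305024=0.00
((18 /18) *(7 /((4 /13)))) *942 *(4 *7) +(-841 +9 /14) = 8388991 /14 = 599213.64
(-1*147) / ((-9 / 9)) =147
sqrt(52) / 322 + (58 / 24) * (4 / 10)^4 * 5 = sqrt(13) / 161 + 116 / 375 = 0.33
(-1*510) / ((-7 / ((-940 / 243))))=-159800 / 567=-281.83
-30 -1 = -31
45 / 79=0.57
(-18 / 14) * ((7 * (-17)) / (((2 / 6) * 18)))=51 / 2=25.50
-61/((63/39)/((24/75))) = -6344/525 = -12.08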